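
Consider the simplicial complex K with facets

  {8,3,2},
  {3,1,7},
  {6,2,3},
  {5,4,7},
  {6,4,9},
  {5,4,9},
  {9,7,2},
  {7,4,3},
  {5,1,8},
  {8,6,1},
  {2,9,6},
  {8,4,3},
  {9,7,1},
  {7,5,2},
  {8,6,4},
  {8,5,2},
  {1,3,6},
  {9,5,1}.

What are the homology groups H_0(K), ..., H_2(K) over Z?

K has 9 vertices, 27 edges, 18 triangles.
rank ∂_0 = 0, rank ∂_1 = 8 ⇒ b_0 = 9 − 0 − 8 = 1; all invariant factors of ∂_1 are 1 so no torsion. So H_0 ≅ Z.
rank ∂_1 = 8, rank ∂_2 = 18 ⇒ b_1 = 27 − 8 − 18 = 1; ∂_2 has invariant factor(s) [2] giving torsion. So H_1 ≅ Z × Z/2.
rank ∂_2 = 18, rank ∂_3 = 0 ⇒ b_2 = 18 − 18 − 0 = 0. So H_2 ≅ 0.

H_0 = Z,  H_1 = Z × Z/2,  H_2 = 0.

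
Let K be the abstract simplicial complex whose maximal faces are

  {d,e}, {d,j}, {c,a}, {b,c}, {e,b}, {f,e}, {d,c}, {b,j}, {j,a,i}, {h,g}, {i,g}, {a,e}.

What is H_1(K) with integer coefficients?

H_1 = Z^4.

We work with the vertex ordering a < b < c < d < e < f < g < h < i < j. The simplices of K, each written with vertices in increasing order, are:

  0-simplices (10): a, b, c, d, e, f, g, h, i, j
  1-simplices (14): ac, ae, ai, aj, bc, be, bj, cd, de, dj, ef, gh, gi, ij
  2-simplices (1): aij

so the chain groups are C_0 ≅ Z^10, C_1 ≅ Z^14, C_2 ≅ Z^1.

∂_1: C_1 → C_0 is given by ∂[p,q] = [q] − [p]. For instance
  ∂gh = h − g.
This gives a 10×14 integer matrix of rank 9; reducing to Smith normal form yields diagonal entries (1,1,1,1,1,1,1,1,1).

Boundary ∂_2: C_2 → C_1 sends each 2-simplex [p,q,r] to [q,r] − [p,r] + [p,q]. For instance
  ∂aij = ij − aj + ai.
The resulting 14×1 matrix has rank 1, and its Smith normal form has invariant factors (1).

From H_k ≅ ker(∂_k) / im(∂_{k+1}) we obtain:

  H_1: rank ker ∂_1 − rank ∂_2 = (14 − 9) − 1 = 4, and the invariant factors of ∂_2 are all 1, so H_1 = Z^4.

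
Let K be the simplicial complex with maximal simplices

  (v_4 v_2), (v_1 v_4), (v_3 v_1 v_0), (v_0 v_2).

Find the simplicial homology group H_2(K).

Order the vertices as v_0 < v_1 < v_2 < v_3 < v_4. Listing each simplex with vertices in this order, K has dimension 2 with simplices:

  0-simplices (5): [v_0], [v_1], [v_2], [v_3], [v_4]
  1-simplices (6): [v_0,v_1], [v_0,v_2], [v_0,v_3], [v_1,v_3], [v_1,v_4], [v_2,v_4]
  2-simplices (1): [v_0,v_1,v_3]

Hence C_0 ≅ Z^5, C_1 ≅ Z^6, C_2 ≅ Z^1.

The boundary map ∂_1: C_1 → C_0 is given by ∂[p,q] = [q] − [p]. For instance
  ∂[v_1,v_4] = [v_4] − [v_1].
The 5×6 boundary matrix has rank 4 and Smith normal form diag(1,1,1,1).

The boundary map ∂_2: C_2 → C_1 acts by ∂[p,q,r] = [q,r] − [p,r] + [p,q]. For instance
  ∂[v_0,v_1,v_3] = [v_1,v_3] − [v_0,v_3] + [v_0,v_1].
The 6×1 boundary matrix has rank 1 and Smith normal form diag(1).

Now H_k = ker ∂_k / im ∂_{k+1}, so:

  H_2: rank ker ∂_2 − rank ∂_3 = (1 − 1) − 0 = 0, and there is no ∂_3, so H_2 ≅ 0.

H_2 = 0.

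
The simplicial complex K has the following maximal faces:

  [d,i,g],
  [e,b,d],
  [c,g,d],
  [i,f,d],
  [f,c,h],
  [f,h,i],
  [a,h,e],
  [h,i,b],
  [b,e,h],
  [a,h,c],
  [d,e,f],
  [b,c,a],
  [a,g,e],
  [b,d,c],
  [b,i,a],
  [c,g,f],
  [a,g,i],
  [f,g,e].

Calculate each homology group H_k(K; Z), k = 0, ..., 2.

K has 9 vertices, 27 edges, 18 triangles.
rank ∂_0 = 0, rank ∂_1 = 8 ⇒ b_0 = 9 − 0 − 8 = 1; all invariant factors of ∂_1 are 1 so no torsion. So H_0 ≅ Z.
rank ∂_1 = 8, rank ∂_2 = 18 ⇒ b_1 = 27 − 8 − 18 = 1; ∂_2 has invariant factor(s) [2] giving torsion. So H_1 ≅ Z ⊕ Z/2Z.
rank ∂_2 = 18, rank ∂_3 = 0 ⇒ b_2 = 18 − 18 − 0 = 0. So H_2 ≅ 0.

H_0 = Z,  H_1 = Z ⊕ Z/2Z,  H_2 = 0.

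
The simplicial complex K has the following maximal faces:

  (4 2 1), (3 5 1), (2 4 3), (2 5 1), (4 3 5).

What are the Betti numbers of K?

Take the total order 1 < 2 < 3 < 4 < 5 on the vertex set. Then K (dimension 2) consists of the simplices:

  0-simplices (5): [1], [2], [3], [4], [5]
  1-simplices (10): [1,2], [1,3], [1,4], [1,5], [2,3], [2,4], [2,5], [3,4], [3,5], [4,5]
  2-simplices (5): [1,2,4], [1,2,5], [1,3,5], [2,3,4], [3,4,5]

Hence C_0 ≅ Z^5, C_1 ≅ Z^10, C_2 ≅ Z^5.

The boundary map ∂_1: C_1 → C_0 maps an edge to its endpoints' difference, ∂[p,q] = q − p.
The resulting 5×10 matrix has rank 4, and its Smith normal form has invariant factors (1,1,1,1).

The boundary map ∂_2: C_2 → C_1 acts by ∂[p,q,r] = [q,r] − [p,r] + [p,q]. For instance
  ∂[1,3,5] = [3,5] − [1,5] + [1,3],
  ∂[1,2,4] = [2,4] − [1,4] + [1,2].
The 10×5 boundary matrix has rank 5 and Smith normal form diag(1,1,1,1,1).

Now H_k = ker ∂_k / im ∂_{k+1}, so:

  H_0: rank C_0 − rank ∂_1 = 5 − 4 = 1, and the invariant factors of ∂_1 are all 1, so H_0 = Z.
  H_1: rank ker ∂_1 − rank ∂_2 = (10 − 4) − 5 = 1, and the invariant factors of ∂_2 are all 1, so H_1 = Z.
  H_2: rank ker ∂_2 − rank ∂_3 = (5 − 5) − 0 = 0, and there is no ∂_3, so H_2 = 0.

As a check, the Euler characteristic is 5 − 10 + 5 = 0, which agrees with 1 − 1 + 0 = 0.
(K is a triangulation of the Möbius band.)

Hence the Betti numbers are b_0 = 1, b_1 = 1, b_2 = 0.

b_0 = 1, b_1 = 1, b_2 = 0.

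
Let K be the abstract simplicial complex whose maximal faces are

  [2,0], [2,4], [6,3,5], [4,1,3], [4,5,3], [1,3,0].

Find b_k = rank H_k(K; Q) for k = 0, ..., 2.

Take the total order 0 < 1 < 2 < 3 < 4 < 5 < 6 on the vertex set. Then K (dimension 2) consists of the simplices:

  0-simplices (7): [0], [1], [2], [3], [4], [5], [6]
  1-simplices (11): [0,1], [0,2], [0,3], [1,3], [1,4], [2,4], [3,4], [3,5], [3,6], [4,5], [5,6]
  2-simplices (4): [0,1,3], [1,3,4], [3,4,5], [3,5,6]

Hence C_0 ≅ Z^7, C_1 ≅ Z^11, C_2 ≅ Z^4.

Boundary ∂_1: C_1 → C_0 maps an edge to its endpoints' difference, ∂[p,q] = q − p. For instance
  ∂[3,6] = [6] − [3].
As a 7×11 matrix over Z this has rank 6, with invariant factors (1,1,1,1,1,1).

Boundary ∂_2: C_2 → C_1 maps a triangle to the signed sum of its edges. For instance
  ∂[3,4,5] = [4,5] − [3,5] + [3,4],
  ∂[1,3,4] = [3,4] − [1,4] + [1,3].
As a 11×4 matrix over Z this has rank 4, with invariant factors (1,1,1,1).

Now H_k = ker ∂_k / im ∂_{k+1}, so:

  H_0: rank C_0 − rank ∂_1 = 7 − 6 = 1, and the invariant factors of ∂_1 are all 1, so H_0 ≅ Z.
  H_1: rank ker ∂_1 − rank ∂_2 = (11 − 6) − 4 = 1, and the invariant factors of ∂_2 are all 1, so H_1 ≅ Z.
  H_2: rank ker ∂_2 − rank ∂_3 = (4 − 4) − 0 = 0, and there is no ∂_3, so H_2 ≅ 0.

As a check, the Euler characteristic is 7 − 11 + 4 = 0, which agrees with 1 − 1 + 0 = 0.

Hence the Betti numbers are b_0 = 1, b_1 = 1, b_2 = 0.

b_0 = 1, b_1 = 1, b_2 = 0.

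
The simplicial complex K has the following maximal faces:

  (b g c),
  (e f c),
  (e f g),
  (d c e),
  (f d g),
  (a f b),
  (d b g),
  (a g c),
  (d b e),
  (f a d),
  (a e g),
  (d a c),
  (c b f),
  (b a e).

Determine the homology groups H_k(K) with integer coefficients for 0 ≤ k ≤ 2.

Order the vertices as a < b < c < d < e < f < g. Listing each simplex with vertices in this order, K has dimension 2 with simplices:

  0-simplices (7): a, b, c, d, e, f, g
  1-simplices (21): ab, ac, ad, ae, af, ag, bc, bd, be, bf, bg, cd, ce, cf, cg, de, df, dg, ef, eg, fg
  2-simplices (14): abe, abf, acd, acg, adf, aeg, bcf, bcg, bde, bdg, cde, cef, dfg, efg

so the chain groups are C_0 ≅ Z^7, C_1 ≅ Z^21, C_2 ≅ Z^14.

Boundary ∂_1: C_1 → C_0 maps an edge to its endpoints' difference, ∂[p,q] = q − p. For instance
  ∂ag = g − a.
As a 7×21 matrix over Z this has rank 6, with invariant factors (1,1,1,1,1,1).

The boundary map ∂_2: C_2 → C_1 sends each 2-simplex [p,q,r] to [q,r] − [p,r] + [p,q]. For instance
  ∂adf = df − af + ad,
  ∂bdg = dg − bg + bd.
The resulting 21×14 matrix has rank 13, and its Smith normal form has invariant factors (1,1,1,1,1,1,1,1,1,1,1,1,1).

Computing H_k = (kernel of ∂_k) / (image of ∂_{k+1}):

  H_0: rank C_0 − rank ∂_1 = 7 − 6 = 1, and the invariant factors of ∂_1 are all 1, so H_0 ≅ Z.
  H_1: rank ker ∂_1 − rank ∂_2 = (21 − 6) − 13 = 2, and the invariant factors of ∂_2 are all 1, so H_1 ≅ Z^2.
  H_2: rank ker ∂_2 − rank ∂_3 = (14 − 13) − 0 = 1, and there is no ∂_3, so H_2 ≅ Z.

H_0 = Z,  H_1 = Z^2,  H_2 = Z.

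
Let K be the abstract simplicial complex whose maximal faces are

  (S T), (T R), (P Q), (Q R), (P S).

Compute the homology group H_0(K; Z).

H_0 ≅ Z.

Take the total order P < Q < R < S < T on the vertex set. Then K (dimension 1) consists of the simplices:

  0-simplices (5): P, Q, R, S, T
  1-simplices (5): PQ, PS, QR, RT, ST

Hence C_0 ≅ Z^5, C_1 ≅ Z^5.

Boundary ∂_1: C_1 → C_0 sends each edge [p,q] (with p < q) to q − p. For instance
  ∂PQ = Q − P.
The 5×5 boundary matrix has rank 4 and Smith normal form diag(1,1,1,1).

Now H_k = ker ∂_k / im ∂_{k+1}, so:

  H_0: rank C_0 − rank ∂_1 = 5 − 4 = 1, and the invariant factors of ∂_1 are all 1, so H_0 = Z.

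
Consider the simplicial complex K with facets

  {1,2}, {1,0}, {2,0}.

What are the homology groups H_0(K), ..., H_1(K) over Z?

We work with the vertex ordering 0 < 1 < 2. The simplices of K, each written with vertices in increasing order, are:

  0-simplices (3): [0], [1], [2]
  1-simplices (3): [0,1], [0,2], [1,2]

Hence C_0 ≅ Z^3, C_1 ≅ Z^3.

The boundary map ∂_1: C_1 → C_0 maps an edge to its endpoints' difference, ∂[p,q] = q − p. For instance
  ∂[0,1] = [1] − [0].
This gives a 3×3 integer matrix of rank 2; reducing to Smith normal form yields diagonal entries (1,1).

Computing H_k = (kernel of ∂_k) / (image of ∂_{k+1}):

  H_0: rank C_0 − rank ∂_1 = 3 − 2 = 1, and the invariant factors of ∂_1 are all 1, so H_0 = Z.
  H_1: rank ker ∂_1 − rank ∂_2 = (3 − 2) − 0 = 1, and there is no ∂_2, so H_1 = Z.

As a check, the Euler characteristic is 3 − 3 = 0, which agrees with 1 − 1 = 0.
(K is a triangulation of the circle S^1.)

H_0 ≅ Z,  H_1 ≅ Z.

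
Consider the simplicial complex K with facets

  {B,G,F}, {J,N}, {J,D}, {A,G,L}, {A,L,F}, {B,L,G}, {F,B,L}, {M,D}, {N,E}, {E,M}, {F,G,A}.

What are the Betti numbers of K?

b_0 = 2, b_1 = 1, b_2 = 1.

K has 10 vertices, 14 edges, 6 triangles.
rank ∂_0 = 0, rank ∂_1 = 8 ⇒ b_0 = 10 − 0 − 8 = 2; all invariant factors of ∂_1 are 1 so no torsion. So H_0 = Z^2.
rank ∂_1 = 8, rank ∂_2 = 5 ⇒ b_1 = 14 − 8 − 5 = 1; all invariant factors of ∂_2 are 1 so no torsion. So H_1 = Z.
rank ∂_2 = 5, rank ∂_3 = 0 ⇒ b_2 = 6 − 5 − 0 = 1. So H_2 = Z.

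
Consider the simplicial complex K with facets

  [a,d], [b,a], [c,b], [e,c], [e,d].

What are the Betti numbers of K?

Fix the vertex order a < b < c < d < e and write every simplex with vertices in increasing order. Then dim K = 1 and the simplices of K are:

  0-simplices (5): a, b, c, d, e
  1-simplices (5): ab, ad, bc, ce, de

Hence C_0 ≅ Z^5, C_1 ≅ Z^5.

∂_1: C_1 → C_0 is given by ∂[p,q] = [q] − [p]. For instance
  ∂ab = b − a.
This gives a 5×5 integer matrix of rank 4; reducing to Smith normal form yields diagonal entries (1,1,1,1).

Reading off H_k = ker ∂_k / im ∂_{k+1}:

  H_0: rank C_0 − rank ∂_1 = 5 − 4 = 1, and the invariant factors of ∂_1 are all 1, so H_0 = Z.
  H_1: rank ker ∂_1 − rank ∂_2 = (5 − 4) − 0 = 1, and there is no ∂_2, so H_1 = Z.

Hence the Betti numbers are b_0 = 1, b_1 = 1.

b_0 = 1, b_1 = 1.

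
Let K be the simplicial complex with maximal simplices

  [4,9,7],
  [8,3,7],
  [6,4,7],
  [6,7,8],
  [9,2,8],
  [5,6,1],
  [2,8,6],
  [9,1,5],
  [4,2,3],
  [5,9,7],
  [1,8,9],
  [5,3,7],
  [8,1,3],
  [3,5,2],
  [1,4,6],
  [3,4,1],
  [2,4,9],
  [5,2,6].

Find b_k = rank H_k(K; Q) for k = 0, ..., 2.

b_0 = 1, b_1 = 2, b_2 = 1.

K has 9 vertices, 27 edges, 18 triangles.
rank ∂_0 = 0, rank ∂_1 = 8 ⇒ b_0 = 9 − 0 − 8 = 1; all invariant factors of ∂_1 are 1 so no torsion. So H_0 ≅ Z.
rank ∂_1 = 8, rank ∂_2 = 17 ⇒ b_1 = 27 − 8 − 17 = 2; all invariant factors of ∂_2 are 1 so no torsion. So H_1 ≅ Z^2.
rank ∂_2 = 17, rank ∂_3 = 0 ⇒ b_2 = 18 − 17 − 0 = 1. So H_2 ≅ Z.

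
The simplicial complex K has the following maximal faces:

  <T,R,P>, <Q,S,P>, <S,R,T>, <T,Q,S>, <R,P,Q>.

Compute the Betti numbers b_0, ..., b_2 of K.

Take the total order P < Q < R < S < T on the vertex set. Then K (dimension 2) consists of the simplices:

  0-simplices (5): P, Q, R, S, T
  1-simplices (10): PQ, PR, PS, PT, QR, QS, QT, RS, RT, ST
  2-simplices (5): PQR, PQS, PRT, QST, RST

Hence C_0 ≅ Z^5, C_1 ≅ Z^10, C_2 ≅ Z^5.

Boundary ∂_1: C_1 → C_0 is given by ∂[p,q] = [q] − [p]. For instance
  ∂QT = T − Q.
The 5×10 boundary matrix has rank 4 and Smith normal form diag(1,1,1,1).

Boundary ∂_2: C_2 → C_1 maps a triangle to the signed sum of its edges. For instance
  ∂RST = ST − RT + RS,
  ∂PRT = RT − PT + PR.
As a 10×5 matrix over Z this has rank 5, with invariant factors (1,1,1,1,1).

Now H_k = ker ∂_k / im ∂_{k+1}, so:

  H_0: rank C_0 − rank ∂_1 = 5 − 4 = 1, and the invariant factors of ∂_1 are all 1, so H_0 ≅ Z.
  H_1: rank ker ∂_1 − rank ∂_2 = (10 − 4) − 5 = 1, and the invariant factors of ∂_2 are all 1, so H_1 ≅ Z.
  H_2: rank ker ∂_2 − rank ∂_3 = (5 − 5) − 0 = 0, and there is no ∂_3, so H_2 ≅ 0.

Hence the Betti numbers are b_0 = 1, b_1 = 1, b_2 = 0.

b_0 = 1, b_1 = 1, b_2 = 0.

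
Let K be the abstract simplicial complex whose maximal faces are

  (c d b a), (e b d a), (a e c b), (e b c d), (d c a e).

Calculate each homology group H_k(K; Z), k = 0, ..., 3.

H_0 = Z,  H_1 = 0,  H_2 = 0,  H_3 = Z.

Fix the vertex order a < b < c < d < e and write every simplex with vertices in increasing order. Then dim K = 3 and the simplices of K are:

  0-simplices (5): a, b, c, d, e
  1-simplices (10): ab, ac, ad, ae, bc, bd, be, cd, ce, de
  2-simplices (10): abc, abd, abe, acd, ace, ade, bcd, bce, bde, cde
  3-simplices (5): abcd, abce, abde, acde, bcde

Hence C_0 ≅ Z^5, C_1 ≅ Z^10, C_2 ≅ Z^10, C_3 ≅ Z^5.

∂_1: C_1 → C_0 sends each edge [p,q] (with p < q) to q − p.
As a 5×10 matrix over Z this has rank 4, with invariant factors (1,1,1,1).

Boundary ∂_2: C_2 → C_1 maps a triangle to the signed sum of its edges. For instance
  ∂bcd = cd − bd + bc,
  ∂acd = cd − ad + ac.
The 10×10 boundary matrix has rank 6 and Smith normal form diag(1,1,1,1,1,1).

Boundary ∂_3: C_3 → C_2 sends each 3-simplex σ to the alternating sum Σ_i (−1)^i (σ with its i-th vertex removed). For instance
  ∂bcde = cde − bde + bce − bcd,
  ∂abcd = bcd − acd + abd − abc.
This gives a 10×5 integer matrix of rank 4; reducing to Smith normal form yields diagonal entries (1,1,1,1).

From H_k ≅ ker(∂_k) / im(∂_{k+1}) we obtain:

  H_0: rank C_0 − rank ∂_1 = 5 − 4 = 1, and the invariant factors of ∂_1 are all 1, so H_0 ≅ Z.
  H_1: rank ker ∂_1 − rank ∂_2 = (10 − 4) − 6 = 0, and the invariant factors of ∂_2 are all 1, so H_1 ≅ 0.
  H_2: rank ker ∂_2 − rank ∂_3 = (10 − 6) − 4 = 0, and the invariant factors of ∂_3 are all 1, so H_2 ≅ 0.
  H_3: rank ker ∂_3 − rank ∂_4 = (5 − 4) − 0 = 1, and there is no ∂_4, so H_3 ≅ Z.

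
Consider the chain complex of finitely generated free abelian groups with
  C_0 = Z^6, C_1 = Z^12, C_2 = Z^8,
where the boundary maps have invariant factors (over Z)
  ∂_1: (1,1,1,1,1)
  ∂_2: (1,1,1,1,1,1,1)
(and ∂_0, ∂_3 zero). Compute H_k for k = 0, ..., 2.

H_0 ≅ Z,  H_1 = 0,  H_2 ≅ Z.

H_0: b_0 = 6 − 0 − 5 = 1; torsion from ∂_1 factors > 1: none. So H_0 ≅ Z.
H_1: b_1 = 12 − 5 − 7 = 0; torsion from ∂_2 factors > 1: none. So H_1 ≅ 0.
H_2: b_2 = 8 − 7 − 0 = 1; torsion from ∂_3 factors > 1: none. So H_2 ≅ Z.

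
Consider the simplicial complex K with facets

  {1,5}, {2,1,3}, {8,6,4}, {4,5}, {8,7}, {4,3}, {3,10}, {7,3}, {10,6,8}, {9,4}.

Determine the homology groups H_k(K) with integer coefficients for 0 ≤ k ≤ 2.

H_0 ≅ Z,  H_1 ≅ Z^3,  H_2 = 0.

We work with the vertex ordering 1 < 2 < 3 < 4 < 5 < 6 < 7 < 8 < 9 < 10. The simplices of K, each written with vertices in increasing order, are:

  0-simplices (10): [1], [2], [3], [4], [5], [6], [7], [8], [9], [10]
  1-simplices (15): [1,2], [1,3], [1,5], [2,3], [3,4], [3,7], [3,10], [4,5], [4,6], [4,8], [4,9], [6,8], [6,10], [7,8], [8,10]
  2-simplices (3): [1,2,3], [4,6,8], [6,8,10]

giving chain groups C_0 ≅ Z^10, C_1 ≅ Z^15, C_2 ≅ Z^3.

The boundary map ∂_1: C_1 → C_0 is given by ∂[p,q] = [q] − [p].
As a 10×15 matrix over Z this has rank 9, with invariant factors (1,1,1,1,1,1,1,1,1).

The boundary map ∂_2: C_2 → C_1 acts by ∂[p,q,r] = [q,r] − [p,r] + [p,q]. For instance
  ∂[1,2,3] = [2,3] − [1,3] + [1,2],
  ∂[4,6,8] = [6,8] − [4,8] + [4,6].
The resulting 15×3 matrix has rank 3, and its Smith normal form has invariant factors (1,1,1).

Now H_k = ker ∂_k / im ∂_{k+1}, so:

  H_0: rank C_0 − rank ∂_1 = 10 − 9 = 1, and the invariant factors of ∂_1 are all 1, so H_0 ≅ Z.
  H_1: rank ker ∂_1 − rank ∂_2 = (15 − 9) − 3 = 3, and the invariant factors of ∂_2 are all 1, so H_1 ≅ Z^3.
  H_2: rank ker ∂_2 − rank ∂_3 = (3 − 3) − 0 = 0, and there is no ∂_3, so H_2 ≅ 0.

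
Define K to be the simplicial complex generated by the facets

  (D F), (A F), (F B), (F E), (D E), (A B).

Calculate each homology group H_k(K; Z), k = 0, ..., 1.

Fix the vertex order A < B < D < E < F and write every simplex with vertices in increasing order. Then dim K = 1 and the simplices of K are:

  0-simplices (5): A, B, D, E, F
  1-simplices (6): AB, AF, BF, DE, DF, EF

so the chain groups are C_0 ≅ Z^5, C_1 ≅ Z^6.

Boundary ∂_1: C_1 → C_0 is given by ∂[p,q] = [q] − [p].
This gives a 5×6 integer matrix of rank 4; reducing to Smith normal form yields diagonal entries (1,1,1,1).

From H_k ≅ ker(∂_k) / im(∂_{k+1}) we obtain:

  H_0: rank C_0 − rank ∂_1 = 5 − 4 = 1, and the invariant factors of ∂_1 are all 1, so H_0 ≅ Z.
  H_1: rank ker ∂_1 − rank ∂_2 = (6 − 4) − 0 = 2, and there is no ∂_2, so H_1 ≅ Z^2.

As a check, the Euler characteristic is 5 − 6 = -1, which agrees with 1 − 2 = -1.
(K is a triangulation of a wedge of 2 circles.)

H_0 = Z,  H_1 = Z^2.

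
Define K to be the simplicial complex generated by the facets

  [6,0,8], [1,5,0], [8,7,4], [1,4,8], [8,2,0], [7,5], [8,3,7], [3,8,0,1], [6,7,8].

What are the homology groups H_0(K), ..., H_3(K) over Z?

Take the total order 0 < 1 < 2 < 3 < 4 < 5 < 6 < 7 < 8 on the vertex set. Then K (dimension 3) consists of the simplices:

  0-simplices (9): [0], [1], [2], [3], [4], [5], [6], [7], [8]
  1-simplices (19): [0,1], [0,2], [0,3], [0,5], [0,6], [0,8], [1,3], [1,4], [1,5], [1,8], [2,8], [3,7], [3,8], [4,7], [4,8], [5,7], [6,7], [6,8], [7,8]
  2-simplices (11): [0,1,3], [0,1,5], [0,1,8], [0,2,8], [0,3,8], [0,6,8], [1,3,8], [1,4,8], [3,7,8], [4,7,8], [6,7,8]
  3-simplices (1): [0,1,3,8]

Hence C_0 ≅ Z^9, C_1 ≅ Z^19, C_2 ≅ Z^11, C_3 ≅ Z^1.

The boundary map ∂_1: C_1 → C_0 is given by ∂[p,q] = [q] − [p]. For instance
  ∂[6,8] = [8] − [6].
The 9×19 boundary matrix has rank 8 and Smith normal form diag(1,1,1,1,1,1,1,1).

∂_2: C_2 → C_1 maps a triangle to the signed sum of its edges. For instance
  ∂[0,3,8] = [3,8] − [0,8] + [0,3],
  ∂[0,1,8] = [1,8] − [0,8] + [0,1].
The 19×11 boundary matrix has rank 10 and Smith normal form diag(1,1,1,1,1,1,1,1,1,1).

∂_3: C_3 → C_2 sends each 3-simplex σ to the alternating sum Σ_i (−1)^i (σ with its i-th vertex removed). For instance
  ∂[0,1,3,8] = [1,3,8] − [0,3,8] + [0,1,8] − [0,1,3].
The resulting 11×1 matrix has rank 1, and its Smith normal form has invariant factors (1).

Reading off H_k = ker ∂_k / im ∂_{k+1}:

  H_0: rank C_0 − rank ∂_1 = 9 − 8 = 1, and the invariant factors of ∂_1 are all 1, so H_0 ≅ Z.
  H_1: rank ker ∂_1 − rank ∂_2 = (19 − 8) − 10 = 1, and the invariant factors of ∂_2 are all 1, so H_1 ≅ Z.
  H_2: rank ker ∂_2 − rank ∂_3 = (11 − 10) − 1 = 0, and the invariant factors of ∂_3 are all 1, so H_2 ≅ 0.
  H_3: rank ker ∂_3 − rank ∂_4 = (1 − 1) − 0 = 0, and there is no ∂_4, so H_3 ≅ 0.

As a check, the Euler characteristic is 9 − 19 + 11 − 1 = 0, which agrees with 1 − 1 + 0 − 0 = 0.

H_0 ≅ Z,  H_1 ≅ Z,  H_2 = 0,  H_3 = 0.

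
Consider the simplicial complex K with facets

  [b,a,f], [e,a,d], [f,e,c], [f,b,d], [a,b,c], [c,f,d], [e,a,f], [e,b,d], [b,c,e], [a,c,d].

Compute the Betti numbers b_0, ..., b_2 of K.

b_0 = 1, b_1 = 0, b_2 = 0.

Fix the vertex order a < b < c < d < e < f and write every simplex with vertices in increasing order. Then dim K = 2 and the simplices of K are:

  0-simplices (6): a, b, c, d, e, f
  1-simplices (15): ab, ac, ad, ae, af, bc, bd, be, bf, cd, ce, cf, de, df, ef
  2-simplices (10): abc, abf, acd, ade, aef, bce, bde, bdf, cdf, cef

Hence C_0 ≅ Z^6, C_1 ≅ Z^15, C_2 ≅ Z^10.

∂_1: C_1 → C_0 sends each edge [p,q] (with p < q) to q − p.
As a 6×15 matrix over Z this has rank 5, with invariant factors (1,1,1,1,1).

Boundary ∂_2: C_2 → C_1 sends each 2-simplex [p,q,r] to [q,r] − [p,r] + [p,q]. For instance
  ∂acd = cd − ad + ac,
  ∂bdf = df − bf + bd.
The 15×10 boundary matrix has rank 10 and Smith normal form diag(1,1,1,1,1,1,1,1,1,2).

From H_k ≅ ker(∂_k) / im(∂_{k+1}) we obtain:

  H_0: rank C_0 − rank ∂_1 = 6 − 5 = 1, and the invariant factors of ∂_1 are all 1, so H_0 = Z.
  H_1: rank ker ∂_1 − rank ∂_2 = (15 − 5) − 10 = 0, and ∂_2 has invariant factor 2 > 1, so H_1 = Z/2.
  H_2: rank ker ∂_2 − rank ∂_3 = (10 − 10) − 0 = 0, and there is no ∂_3, so H_2 = 0.

Hence the Betti numbers are b_0 = 1, b_1 = 0, b_2 = 0.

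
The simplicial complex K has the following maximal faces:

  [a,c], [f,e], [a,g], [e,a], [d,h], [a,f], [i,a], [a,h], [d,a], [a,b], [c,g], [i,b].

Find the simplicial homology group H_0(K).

H_0 ≅ Z.

K has 9 vertices, 12 edges.
rank ∂_0 = 0, rank ∂_1 = 8 ⇒ b_0 = 9 − 0 − 8 = 1; all invariant factors of ∂_1 are 1 so no torsion. So H_0 ≅ Z.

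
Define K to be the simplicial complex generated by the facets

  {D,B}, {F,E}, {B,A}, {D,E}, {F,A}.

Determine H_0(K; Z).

Take the total order A < B < D < E < F on the vertex set. Then K (dimension 1) consists of the simplices:

  0-simplices (5): A, B, D, E, F
  1-simplices (5): AB, AF, BD, DE, EF

Hence C_0 ≅ Z^5, C_1 ≅ Z^5.

∂_1: C_1 → C_0 is given by ∂[p,q] = [q] − [p]. For instance
  ∂EF = F − E.
The resulting 5×5 matrix has rank 4, and its Smith normal form has invariant factors (1,1,1,1).

Now H_k = ker ∂_k / im ∂_{k+1}, so:

  H_0: rank C_0 − rank ∂_1 = 5 − 4 = 1, and the invariant factors of ∂_1 are all 1, so H_0 ≅ Z.

H_0 ≅ Z.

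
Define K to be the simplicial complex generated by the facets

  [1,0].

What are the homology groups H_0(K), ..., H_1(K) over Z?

H_0 ≅ Z,  H_1 = 0.

We work with the vertex ordering 0 < 1. The simplices of K, each written with vertices in increasing order, are:

  0-simplices (2): [0], [1]
  1-simplices (1): [0,1]

Hence C_0 ≅ Z^2, C_1 ≅ Z^1.

∂_1: C_1 → C_0 maps an edge to its endpoints' difference, ∂[p,q] = q − p. For instance
  ∂[0,1] = [1] − [0].
The resulting 2×1 matrix has rank 1, and its Smith normal form has invariant factors (1).

Now H_k = ker ∂_k / im ∂_{k+1}, so:

  H_0: rank C_0 − rank ∂_1 = 2 − 1 = 1, and the invariant factors of ∂_1 are all 1, so H_0 = Z.
  H_1: rank ker ∂_1 − rank ∂_2 = (1 − 1) − 0 = 0, and there is no ∂_2, so H_1 = 0.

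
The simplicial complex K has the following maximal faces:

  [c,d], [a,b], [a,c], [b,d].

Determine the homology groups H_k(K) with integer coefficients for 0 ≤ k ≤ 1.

Fix the vertex order a < b < c < d and write every simplex with vertices in increasing order. Then dim K = 1 and the simplices of K are:

  0-simplices (4): a, b, c, d
  1-simplices (4): ab, ac, bd, cd

giving chain groups C_0 ≅ Z^4, C_1 ≅ Z^4.

The boundary map ∂_1: C_1 → C_0 maps an edge to its endpoints' difference, ∂[p,q] = q − p.
The resulting 4×4 matrix has rank 3, and its Smith normal form has invariant factors (1,1,1).

From H_k ≅ ker(∂_k) / im(∂_{k+1}) we obtain:

  H_0: rank C_0 − rank ∂_1 = 4 − 3 = 1, and the invariant factors of ∂_1 are all 1, so H_0 = Z.
  H_1: rank ker ∂_1 − rank ∂_2 = (4 − 3) − 0 = 1, and there is no ∂_2, so H_1 = Z.

As a check, the Euler characteristic is 4 − 4 = 0, which agrees with 1 − 1 = 0.

H_0 = Z,  H_1 = Z.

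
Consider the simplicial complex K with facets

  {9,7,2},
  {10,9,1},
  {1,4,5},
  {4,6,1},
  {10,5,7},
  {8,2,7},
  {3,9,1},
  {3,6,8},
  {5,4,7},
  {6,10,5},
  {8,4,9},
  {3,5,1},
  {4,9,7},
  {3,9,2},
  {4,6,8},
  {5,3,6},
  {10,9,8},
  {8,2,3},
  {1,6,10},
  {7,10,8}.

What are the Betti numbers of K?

b_0 = 1, b_1 = 1, b_2 = 0.

We work with the vertex ordering 1 < 2 < 3 < 4 < 5 < 6 < 7 < 8 < 9 < 10. The simplices of K, each written with vertices in increasing order, are:

  0-simplices (10): [1], [2], [3], [4], [5], [6], [7], [8], [9], [10]
  1-simplices (30): (30 of them)
  2-simplices (20): (20 of them)

giving chain groups C_0 ≅ Z^10, C_1 ≅ Z^30, C_2 ≅ Z^20.

Boundary ∂_1: C_1 → C_0 is given by ∂[p,q] = [q] − [p]. For instance
  ∂[1,10] = [10] − [1].
As a 10×30 matrix over Z this has rank 9, with invariant factors (1,1,1,1,1,1,1,1,1).

∂_2: C_2 → C_1 sends each 2-simplex [p,q,r] to [q,r] − [p,r] + [p,q]. For instance
  ∂[3,6,8] = [6,8] − [3,8] + [3,6],
  ∂[4,5,7] = [5,7] − [4,7] + [4,5].
As a 30×20 matrix over Z this has rank 20, with invariant factors (1,1,1,1,1,1,1,1,1,1,1,1,1,1,1,1,1,1,1,2).

Now H_k = ker ∂_k / im ∂_{k+1}, so:

  H_0: rank C_0 − rank ∂_1 = 10 − 9 = 1, and the invariant factors of ∂_1 are all 1, so H_0 ≅ Z.
  H_1: rank ker ∂_1 − rank ∂_2 = (30 − 9) − 20 = 1, and ∂_2 has invariant factor 2 > 1, so H_1 ≅ Z ⊕ Z/2Z.
  H_2: rank ker ∂_2 − rank ∂_3 = (20 − 20) − 0 = 0, and there is no ∂_3, so H_2 ≅ 0.

(K is a triangulation of the Klein bottle.)

Hence the Betti numbers are b_0 = 1, b_1 = 1, b_2 = 0.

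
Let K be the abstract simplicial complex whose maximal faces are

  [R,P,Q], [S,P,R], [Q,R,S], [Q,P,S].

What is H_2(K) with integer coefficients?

H_2 = Z.

Take the total order P < Q < R < S on the vertex set. Then K (dimension 2) consists of the simplices:

  0-simplices (4): P, Q, R, S
  1-simplices (6): PQ, PR, PS, QR, QS, RS
  2-simplices (4): PQR, PQS, PRS, QRS

Hence C_0 ≅ Z^4, C_1 ≅ Z^6, C_2 ≅ Z^4.

∂_1: C_1 → C_0 is given by ∂[p,q] = [q] − [p].
The resulting 4×6 matrix has rank 3, and its Smith normal form has invariant factors (1,1,1).

Boundary ∂_2: C_2 → C_1 maps a triangle to the signed sum of its edges. For instance
  ∂QRS = RS − QS + QR,
  ∂PQR = QR − PR + PQ.
The resulting 6×4 matrix has rank 3, and its Smith normal form has invariant factors (1,1,1).

Reading off H_k = ker ∂_k / im ∂_{k+1}:

  H_2: rank ker ∂_2 − rank ∂_3 = (4 − 3) − 0 = 1, and there is no ∂_3, so H_2 = Z.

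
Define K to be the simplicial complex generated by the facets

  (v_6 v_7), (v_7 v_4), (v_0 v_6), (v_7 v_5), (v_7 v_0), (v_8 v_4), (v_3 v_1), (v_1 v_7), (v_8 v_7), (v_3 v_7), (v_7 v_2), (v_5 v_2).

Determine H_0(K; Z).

H_0 = Z.

Fix the vertex order v_0 < v_1 < v_2 < v_3 < v_4 < v_5 < v_6 < v_7 < v_8 and write every simplex with vertices in increasing order. Then dim K = 1 and the simplices of K are:

  0-simplices (9): [v_0], [v_1], [v_2], [v_3], [v_4], [v_5], [v_6], [v_7], [v_8]
  1-simplices (12): [v_0,v_6], [v_0,v_7], [v_1,v_3], [v_1,v_7], [v_2,v_5], [v_2,v_7], [v_3,v_7], [v_4,v_7], [v_4,v_8], [v_5,v_7], [v_6,v_7], [v_7,v_8]

giving chain groups C_0 ≅ Z^9, C_1 ≅ Z^12.

Boundary ∂_1: C_1 → C_0 sends each edge [p,q] (with p < q) to q − p.
The 9×12 boundary matrix has rank 8 and Smith normal form diag(1,1,1,1,1,1,1,1).

Now H_k = ker ∂_k / im ∂_{k+1}, so:

  H_0: rank C_0 − rank ∂_1 = 9 − 8 = 1, and the invariant factors of ∂_1 are all 1, so H_0 = Z.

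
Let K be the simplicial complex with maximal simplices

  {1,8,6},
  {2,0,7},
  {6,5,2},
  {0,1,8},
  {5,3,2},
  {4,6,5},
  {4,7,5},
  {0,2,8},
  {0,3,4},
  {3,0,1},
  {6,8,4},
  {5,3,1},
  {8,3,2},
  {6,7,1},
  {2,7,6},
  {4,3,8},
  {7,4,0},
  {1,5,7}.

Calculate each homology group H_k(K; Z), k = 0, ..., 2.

H_0 ≅ Z,  H_1 ≅ Z ⊕ Z_2,  H_2 = 0.

Fix the vertex order 0 < 1 < 2 < 3 < 4 < 5 < 6 < 7 < 8 and write every simplex with vertices in increasing order. Then dim K = 2 and the simplices of K are:

  0-simplices (9): [0], [1], [2], [3], [4], [5], [6], [7], [8]
  1-simplices (27): (27 of them)
  2-simplices (18): [0,1,3], [0,1,8], [0,2,7], [0,2,8], [0,3,4], [0,4,7], [1,3,5], [1,5,7], [1,6,7], [1,6,8], [2,3,5], [2,3,8], [2,5,6], [2,6,7], [3,4,8], [4,5,6], [4,5,7], [4,6,8]

giving chain groups C_0 ≅ Z^9, C_1 ≅ Z^27, C_2 ≅ Z^18.

The boundary map ∂_1: C_1 → C_0 is given by ∂[p,q] = [q] − [p].
This gives a 9×27 integer matrix of rank 8; reducing to Smith normal form yields diagonal entries (1,1,1,1,1,1,1,1).

∂_2: C_2 → C_1 sends each 2-simplex [p,q,r] to [q,r] − [p,r] + [p,q]. For instance
  ∂[1,6,8] = [6,8] − [1,8] + [1,6],
  ∂[4,6,8] = [6,8] − [4,8] + [4,6].
The resulting 27×18 matrix has rank 18, and its Smith normal form has invariant factors (1,1,1,1,1,1,1,1,1,1,1,1,1,1,1,1,1,2).

From H_k ≅ ker(∂_k) / im(∂_{k+1}) we obtain:

  H_0: rank C_0 − rank ∂_1 = 9 − 8 = 1, and the invariant factors of ∂_1 are all 1, so H_0 = Z.
  H_1: rank ker ∂_1 − rank ∂_2 = (27 − 8) − 18 = 1, and ∂_2 has invariant factor 2 > 1, so H_1 = Z ⊕ Z_2.
  H_2: rank ker ∂_2 − rank ∂_3 = (18 − 18) − 0 = 0, and there is no ∂_3, so H_2 = 0.

(K is a triangulation of the Klein bottle.)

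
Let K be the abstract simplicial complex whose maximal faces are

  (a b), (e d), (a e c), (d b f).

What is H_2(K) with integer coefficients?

H_2 = 0.

Take the total order a < b < c < d < e < f on the vertex set. Then K (dimension 2) consists of the simplices:

  0-simplices (6): a, b, c, d, e, f
  1-simplices (8): ab, ac, ae, bd, bf, ce, de, df
  2-simplices (2): ace, bdf

giving chain groups C_0 ≅ Z^6, C_1 ≅ Z^8, C_2 ≅ Z^2.

∂_1: C_1 → C_0 maps an edge to its endpoints' difference, ∂[p,q] = q − p.
The resulting 6×8 matrix has rank 5, and its Smith normal form has invariant factors (1,1,1,1,1).

The boundary map ∂_2: C_2 → C_1 acts by ∂[p,q,r] = [q,r] − [p,r] + [p,q]. For instance
  ∂ace = ce − ae + ac,
  ∂bdf = df − bf + bd.
The 8×2 boundary matrix has rank 2 and Smith normal form diag(1,1).

Now H_k = ker ∂_k / im ∂_{k+1}, so:

  H_2: rank ker ∂_2 − rank ∂_3 = (2 − 2) − 0 = 0, and there is no ∂_3, so H_2 ≅ 0.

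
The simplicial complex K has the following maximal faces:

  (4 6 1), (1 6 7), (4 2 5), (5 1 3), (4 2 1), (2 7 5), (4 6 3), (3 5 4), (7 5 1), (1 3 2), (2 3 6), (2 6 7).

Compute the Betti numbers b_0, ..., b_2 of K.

Order the vertices as 1 < 2 < 3 < 4 < 5 < 6 < 7. Listing each simplex with vertices in this order, K has dimension 2 with simplices:

  0-simplices (7): [1], [2], [3], [4], [5], [6], [7]
  1-simplices (18): [1,2], [1,3], [1,4], [1,5], [1,6], [1,7], [2,3], [2,4], [2,5], [2,6], [2,7], [3,4], [3,5], [3,6], [4,5], [4,6], [5,7], [6,7]
  2-simplices (12): [1,2,3], [1,2,4], [1,3,5], [1,4,6], [1,5,7], [1,6,7], [2,3,6], [2,4,5], [2,5,7], [2,6,7], [3,4,5], [3,4,6]

giving chain groups C_0 ≅ Z^7, C_1 ≅ Z^18, C_2 ≅ Z^12.

The boundary map ∂_1: C_1 → C_0 maps an edge to its endpoints' difference, ∂[p,q] = q − p. For instance
  ∂[3,5] = [5] − [3].
The 7×18 boundary matrix has rank 6 and Smith normal form diag(1,1,1,1,1,1).

Boundary ∂_2: C_2 → C_1 acts by ∂[p,q,r] = [q,r] − [p,r] + [p,q]. For instance
  ∂[1,2,4] = [2,4] − [1,4] + [1,2],
  ∂[1,6,7] = [6,7] − [1,7] + [1,6].
The 18×12 boundary matrix has rank 12 and Smith normal form diag(1,1,1,1,1,1,1,1,1,1,1,2).

Reading off H_k = ker ∂_k / im ∂_{k+1}:

  H_0: rank C_0 − rank ∂_1 = 7 − 6 = 1, and the invariant factors of ∂_1 are all 1, so H_0 ≅ Z.
  H_1: rank ker ∂_1 − rank ∂_2 = (18 − 6) − 12 = 0, and ∂_2 has invariant factor 2 > 1, so H_1 ≅ Z/2.
  H_2: rank ker ∂_2 − rank ∂_3 = (12 − 12) − 0 = 0, and there is no ∂_3, so H_2 ≅ 0.

(K is a triangulation of the real projective plane RP^2.)

Hence the Betti numbers are b_0 = 1, b_1 = 0, b_2 = 0.

b_0 = 1, b_1 = 0, b_2 = 0.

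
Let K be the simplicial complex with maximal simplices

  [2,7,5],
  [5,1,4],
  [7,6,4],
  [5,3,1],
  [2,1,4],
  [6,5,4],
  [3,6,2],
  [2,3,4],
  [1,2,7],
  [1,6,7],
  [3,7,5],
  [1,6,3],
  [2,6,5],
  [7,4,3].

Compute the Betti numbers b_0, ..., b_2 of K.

b_0 = 1, b_1 = 2, b_2 = 1.

K has 7 vertices, 21 edges, 14 triangles.
rank ∂_0 = 0, rank ∂_1 = 6 ⇒ b_0 = 7 − 0 − 6 = 1; all invariant factors of ∂_1 are 1 so no torsion. So H_0 = Z.
rank ∂_1 = 6, rank ∂_2 = 13 ⇒ b_1 = 21 − 6 − 13 = 2; all invariant factors of ∂_2 are 1 so no torsion. So H_1 = Z^2.
rank ∂_2 = 13, rank ∂_3 = 0 ⇒ b_2 = 14 − 13 − 0 = 1. So H_2 = Z.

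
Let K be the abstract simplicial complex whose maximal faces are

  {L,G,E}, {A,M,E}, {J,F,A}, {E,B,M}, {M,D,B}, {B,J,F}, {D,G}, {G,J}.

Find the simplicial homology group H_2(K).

H_2 = 0.

Order the vertices as A < B < D < E < F < G < J < L < M. Listing each simplex with vertices in this order, K has dimension 2 with simplices:

  0-simplices (9): A, B, D, E, F, G, J, L, M
  1-simplices (17): AE, AF, AJ, AM, BD, BE, BF, BJ, BM, DG, DM, EG, EL, EM, FJ, GJ, GL
  2-simplices (6): AEM, AFJ, BDM, BEM, BFJ, EGL

so the chain groups are C_0 ≅ Z^9, C_1 ≅ Z^17, C_2 ≅ Z^6.

∂_1: C_1 → C_0 sends each edge [p,q] (with p < q) to q − p.
The 9×17 boundary matrix has rank 8 and Smith normal form diag(1,1,1,1,1,1,1,1).

The boundary map ∂_2: C_2 → C_1 acts by ∂[p,q,r] = [q,r] − [p,r] + [p,q]. For instance
  ∂AFJ = FJ − AJ + AF,
  ∂BDM = DM − BM + BD.
This gives a 17×6 integer matrix of rank 6; reducing to Smith normal form yields diagonal entries (1,1,1,1,1,1).

Now H_k = ker ∂_k / im ∂_{k+1}, so:

  H_2: rank ker ∂_2 − rank ∂_3 = (6 − 6) − 0 = 0, and there is no ∂_3, so H_2 ≅ 0.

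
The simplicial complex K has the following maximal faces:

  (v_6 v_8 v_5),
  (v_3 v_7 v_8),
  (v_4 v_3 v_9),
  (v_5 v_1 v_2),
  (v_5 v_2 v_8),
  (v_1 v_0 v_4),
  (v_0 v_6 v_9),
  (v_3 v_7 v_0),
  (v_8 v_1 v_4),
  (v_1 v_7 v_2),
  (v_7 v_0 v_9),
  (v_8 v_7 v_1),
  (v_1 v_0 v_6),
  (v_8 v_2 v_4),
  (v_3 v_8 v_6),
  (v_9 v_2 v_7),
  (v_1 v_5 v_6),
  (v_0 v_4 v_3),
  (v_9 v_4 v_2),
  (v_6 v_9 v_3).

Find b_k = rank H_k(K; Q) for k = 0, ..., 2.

Fix the vertex order v_0 < v_1 < v_2 < v_3 < v_4 < v_5 < v_6 < v_7 < v_8 < v_9 and write every simplex with vertices in increasing order. Then dim K = 2 and the simplices of K are:

  0-simplices (10): [v_0], [v_1], [v_2], [v_3], [v_4], [v_5], [v_6], [v_7], [v_8], [v_9]
  1-simplices (30): (30 of them)
  2-simplices (20): (20 of them)

so the chain groups are C_0 ≅ Z^10, C_1 ≅ Z^30, C_2 ≅ Z^20.

∂_1: C_1 → C_0 sends each edge [p,q] (with p < q) to q − p. For instance
  ∂[v_0,v_7] = [v_7] − [v_0].
The resulting 10×30 matrix has rank 9, and its Smith normal form has invariant factors (1,1,1,1,1,1,1,1,1).

Boundary ∂_2: C_2 → C_1 sends each 2-simplex [p,q,r] to [q,r] − [p,r] + [p,q]. For instance
  ∂[v_3,v_6,v_9] = [v_6,v_9] − [v_3,v_9] + [v_3,v_6],
  ∂[v_2,v_4,v_8] = [v_4,v_8] − [v_2,v_8] + [v_2,v_4].
As a 30×20 matrix over Z this has rank 20, with invariant factors (1,1,1,1,1,1,1,1,1,1,1,1,1,1,1,1,1,1,1,2).

Now H_k = ker ∂_k / im ∂_{k+1}, so:

  H_0: rank C_0 − rank ∂_1 = 10 − 9 = 1, and the invariant factors of ∂_1 are all 1, so H_0 ≅ Z.
  H_1: rank ker ∂_1 − rank ∂_2 = (30 − 9) − 20 = 1, and ∂_2 has invariant factor 2 > 1, so H_1 ≅ Z ⊕ Z/2Z.
  H_2: rank ker ∂_2 − rank ∂_3 = (20 − 20) − 0 = 0, and there is no ∂_3, so H_2 ≅ 0.

Hence the Betti numbers are b_0 = 1, b_1 = 1, b_2 = 0.

b_0 = 1, b_1 = 1, b_2 = 0.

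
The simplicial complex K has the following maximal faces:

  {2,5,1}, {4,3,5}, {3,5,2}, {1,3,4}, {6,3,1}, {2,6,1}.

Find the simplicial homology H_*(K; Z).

H_0 ≅ Z,  H_1 ≅ Z,  H_2 = 0.

Order the vertices as 1 < 2 < 3 < 4 < 5 < 6. Listing each simplex with vertices in this order, K has dimension 2 with simplices:

  0-simplices (6): [1], [2], [3], [4], [5], [6]
  1-simplices (12): [1,2], [1,3], [1,4], [1,5], [1,6], [2,3], [2,5], [2,6], [3,4], [3,5], [3,6], [4,5]
  2-simplices (6): [1,2,5], [1,2,6], [1,3,4], [1,3,6], [2,3,5], [3,4,5]

giving chain groups C_0 ≅ Z^6, C_1 ≅ Z^12, C_2 ≅ Z^6.

∂_1: C_1 → C_0 sends each edge [p,q] (with p < q) to q − p.
As a 6×12 matrix over Z this has rank 5, with invariant factors (1,1,1,1,1).

Boundary ∂_2: C_2 → C_1 acts by ∂[p,q,r] = [q,r] − [p,r] + [p,q]. For instance
  ∂[1,2,5] = [2,5] − [1,5] + [1,2],
  ∂[1,2,6] = [2,6] − [1,6] + [1,2].
The 12×6 boundary matrix has rank 6 and Smith normal form diag(1,1,1,1,1,1).

Reading off H_k = ker ∂_k / im ∂_{k+1}:

  H_0: rank C_0 − rank ∂_1 = 6 − 5 = 1, and the invariant factors of ∂_1 are all 1, so H_0 = Z.
  H_1: rank ker ∂_1 − rank ∂_2 = (12 − 5) − 6 = 1, and the invariant factors of ∂_2 are all 1, so H_1 = Z.
  H_2: rank ker ∂_2 − rank ∂_3 = (6 − 6) − 0 = 0, and there is no ∂_3, so H_2 = 0.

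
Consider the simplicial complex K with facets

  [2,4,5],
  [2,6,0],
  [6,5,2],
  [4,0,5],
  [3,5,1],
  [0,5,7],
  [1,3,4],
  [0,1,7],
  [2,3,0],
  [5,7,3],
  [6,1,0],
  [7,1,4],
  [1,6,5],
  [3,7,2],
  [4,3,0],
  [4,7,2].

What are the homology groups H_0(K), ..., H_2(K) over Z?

H_0 = Z,  H_1 = Z^2,  H_2 = Z.

Order the vertices as 0 < 1 < 2 < 3 < 4 < 5 < 6 < 7. Listing each simplex with vertices in this order, K has dimension 2 with simplices:

  0-simplices (8): [0], [1], [2], [3], [4], [5], [6], [7]
  1-simplices (24): (24 of them)
  2-simplices (16): [0,1,6], [0,1,7], [0,2,3], [0,2,6], [0,3,4], [0,4,5], [0,5,7], [1,3,4], [1,3,5], [1,4,7], [1,5,6], [2,3,7], [2,4,5], [2,4,7], [2,5,6], [3,5,7]

giving chain groups C_0 ≅ Z^8, C_1 ≅ Z^24, C_2 ≅ Z^16.

∂_1: C_1 → C_0 sends each edge [p,q] (with p < q) to q − p.
The 8×24 boundary matrix has rank 7 and Smith normal form diag(1,1,1,1,1,1,1).

∂_2: C_2 → C_1 acts by ∂[p,q,r] = [q,r] − [p,r] + [p,q]. For instance
  ∂[0,1,6] = [1,6] − [0,6] + [0,1],
  ∂[0,2,6] = [2,6] − [0,6] + [0,2].
This gives a 24×16 integer matrix of rank 15; reducing to Smith normal form yields diagonal entries (1,1,1,1,1,1,1,1,1,1,1,1,1,1,1).

Now H_k = ker ∂_k / im ∂_{k+1}, so:

  H_0: rank C_0 − rank ∂_1 = 8 − 7 = 1, and the invariant factors of ∂_1 are all 1, so H_0 = Z.
  H_1: rank ker ∂_1 − rank ∂_2 = (24 − 7) − 15 = 2, and the invariant factors of ∂_2 are all 1, so H_1 = Z^2.
  H_2: rank ker ∂_2 − rank ∂_3 = (16 − 15) − 0 = 1, and there is no ∂_3, so H_2 = Z.

As a check, the Euler characteristic is 8 − 24 + 16 = 0, which agrees with 1 − 2 + 1 = 0.
(K is a triangulation of the torus T^2.)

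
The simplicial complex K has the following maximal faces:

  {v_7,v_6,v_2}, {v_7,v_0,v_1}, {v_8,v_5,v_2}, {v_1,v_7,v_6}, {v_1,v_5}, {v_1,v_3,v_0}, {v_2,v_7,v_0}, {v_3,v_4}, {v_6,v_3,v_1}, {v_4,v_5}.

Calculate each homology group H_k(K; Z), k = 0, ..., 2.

H_0 = Z,  H_1 = Z^2,  H_2 = 0.

Take the total order v_0 < v_1 < v_2 < v_3 < v_4 < v_5 < v_6 < v_7 < v_8 on the vertex set. Then K (dimension 2) consists of the simplices:

  0-simplices (9): [v_0], [v_1], [v_2], [v_3], [v_4], [v_5], [v_6], [v_7], [v_8]
  1-simplices (17): (17 of them)
  2-simplices (7): [v_0,v_1,v_3], [v_0,v_1,v_7], [v_0,v_2,v_7], [v_1,v_3,v_6], [v_1,v_6,v_7], [v_2,v_5,v_8], [v_2,v_6,v_7]

giving chain groups C_0 ≅ Z^9, C_1 ≅ Z^17, C_2 ≅ Z^7.

Boundary ∂_1: C_1 → C_0 maps an edge to its endpoints' difference, ∂[p,q] = q − p.
As a 9×17 matrix over Z this has rank 8, with invariant factors (1,1,1,1,1,1,1,1).

The boundary map ∂_2: C_2 → C_1 sends each 2-simplex [p,q,r] to [q,r] − [p,r] + [p,q]. For instance
  ∂[v_0,v_1,v_3] = [v_1,v_3] − [v_0,v_3] + [v_0,v_1],
  ∂[v_0,v_2,v_7] = [v_2,v_7] − [v_0,v_7] + [v_0,v_2].
The resulting 17×7 matrix has rank 7, and its Smith normal form has invariant factors (1,1,1,1,1,1,1).

Reading off H_k = ker ∂_k / im ∂_{k+1}:

  H_0: rank C_0 − rank ∂_1 = 9 − 8 = 1, and the invariant factors of ∂_1 are all 1, so H_0 ≅ Z.
  H_1: rank ker ∂_1 − rank ∂_2 = (17 − 8) − 7 = 2, and the invariant factors of ∂_2 are all 1, so H_1 ≅ Z^2.
  H_2: rank ker ∂_2 − rank ∂_3 = (7 − 7) − 0 = 0, and there is no ∂_3, so H_2 ≅ 0.

As a check, the Euler characteristic is 9 − 17 + 7 = -1, which agrees with 1 − 2 + 0 = -1.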